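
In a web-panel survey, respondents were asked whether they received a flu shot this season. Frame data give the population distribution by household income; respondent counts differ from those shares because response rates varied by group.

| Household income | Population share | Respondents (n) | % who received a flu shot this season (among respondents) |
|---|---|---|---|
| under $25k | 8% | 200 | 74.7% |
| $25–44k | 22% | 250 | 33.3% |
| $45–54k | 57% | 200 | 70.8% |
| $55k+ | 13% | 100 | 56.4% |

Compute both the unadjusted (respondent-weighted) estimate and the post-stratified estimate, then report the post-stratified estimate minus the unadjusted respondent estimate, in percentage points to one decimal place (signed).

+3.6 percentage points

Without adjustment, the pooled respondent share is:
  (200/750)×74.7 + (250/750)×33.3 + (200/750)×70.8 + (100/750)×56.4 = 57.42%
Post-stratifying to population shares instead:
  0.08×74.7 + 0.22×33.3 + 0.57×70.8 + 0.13×56.4 = 60.99%
Difference = 60.99 − 57.42 = 3.57 pp.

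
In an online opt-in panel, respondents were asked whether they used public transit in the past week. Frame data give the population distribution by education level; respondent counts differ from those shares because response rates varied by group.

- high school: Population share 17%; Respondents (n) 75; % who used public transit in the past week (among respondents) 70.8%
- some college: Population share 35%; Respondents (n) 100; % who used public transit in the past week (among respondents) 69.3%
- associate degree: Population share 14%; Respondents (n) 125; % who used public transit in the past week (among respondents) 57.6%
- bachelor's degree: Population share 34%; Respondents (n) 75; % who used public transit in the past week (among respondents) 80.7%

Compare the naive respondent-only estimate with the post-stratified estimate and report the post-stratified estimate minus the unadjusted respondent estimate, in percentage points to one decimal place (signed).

+3.8 percentage points

Unadjusted (pooled respondent) estimate weights by respondent counts:
  (75/375)×70.8 + (100/375)×69.3 + (125/375)×57.6 + (75/375)×80.7 = 67.98%
Reweighting by population education level shares:
  0.17×70.8 + 0.35×69.3 + 0.14×57.6 + 0.34×80.7 = 71.793%
Difference = 71.793 − 67.98 = 3.813 pp.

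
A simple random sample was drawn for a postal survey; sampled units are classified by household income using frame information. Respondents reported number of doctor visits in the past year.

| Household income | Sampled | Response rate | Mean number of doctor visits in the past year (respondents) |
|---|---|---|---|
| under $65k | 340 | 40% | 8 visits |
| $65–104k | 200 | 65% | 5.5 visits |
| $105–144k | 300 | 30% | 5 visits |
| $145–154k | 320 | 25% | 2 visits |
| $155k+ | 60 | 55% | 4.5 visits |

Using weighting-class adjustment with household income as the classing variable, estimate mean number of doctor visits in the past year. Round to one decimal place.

5.1

Weighting each respondent by the inverse class response rate inflates each class back to its sampled size, so the class weight is n_sampled:
  under $65k: 340 × 8 = 2720
  $65–104k: 200 × 5.5 = 1100
  $105–144k: 300 × 5 = 1500
  $145–154k: 320 × 2 = 640
  $155k+: 60 × 4.5 = 270
Adjusted estimate = 6230 / 1,220 = 5.10656 → 5.1.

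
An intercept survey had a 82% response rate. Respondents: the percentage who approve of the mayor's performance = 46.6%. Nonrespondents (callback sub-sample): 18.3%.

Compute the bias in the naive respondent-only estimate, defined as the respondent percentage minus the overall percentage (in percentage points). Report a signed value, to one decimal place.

+5.1 percentage points

Nonresponse fraction = 1 − 0.82 = 0.18.
Bias = (nonresponse fraction) × (respondent percentage − nonrespondent percentage)
     = 0.18 × (46.6 − 18.3) = 0.18 × 28.3 = 5.094.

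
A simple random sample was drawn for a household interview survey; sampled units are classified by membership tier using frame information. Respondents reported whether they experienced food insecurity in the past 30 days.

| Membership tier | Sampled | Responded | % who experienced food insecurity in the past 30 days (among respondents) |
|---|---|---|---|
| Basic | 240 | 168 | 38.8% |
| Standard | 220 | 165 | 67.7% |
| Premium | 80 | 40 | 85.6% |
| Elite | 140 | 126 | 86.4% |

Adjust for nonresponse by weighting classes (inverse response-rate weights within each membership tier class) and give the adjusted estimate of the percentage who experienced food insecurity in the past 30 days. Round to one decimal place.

63.5%

Response rates by class: Basic 168/240 = 70%, Standard 165/220 = 75%, Premium 40/80 = 50%, Elite 126/140 = 90%.
Each respondent's weight = sampled/responded in their class; summing within a class gives n_sampled, so:
  Basic: 240 × 38.8 = 9312
  Standard: 220 × 67.7 = 14,894
  Premium: 80 × 85.6 = 6848
  Elite: 140 × 86.4 = 12,096
Adjusted estimate = 43,150 / 680 = 63.4559 → 63.5%.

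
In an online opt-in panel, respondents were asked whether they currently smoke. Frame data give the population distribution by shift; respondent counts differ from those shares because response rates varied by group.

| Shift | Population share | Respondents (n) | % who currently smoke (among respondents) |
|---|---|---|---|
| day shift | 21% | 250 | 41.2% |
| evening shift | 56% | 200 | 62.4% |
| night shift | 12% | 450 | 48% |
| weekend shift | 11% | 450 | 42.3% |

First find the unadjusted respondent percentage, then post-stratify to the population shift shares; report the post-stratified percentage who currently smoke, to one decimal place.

54.0%

Unadjusted (pooled respondent) estimate weights by respondent counts:
  (250/1350)×41.2 + (200/1350)×62.4 + (450/1350)×48 + (450/1350)×42.3 = 46.9741%
Reweighting by population shift shares:
  0.21×41.2 + 0.56×62.4 + 0.12×48 + 0.11×42.3 = 54.009%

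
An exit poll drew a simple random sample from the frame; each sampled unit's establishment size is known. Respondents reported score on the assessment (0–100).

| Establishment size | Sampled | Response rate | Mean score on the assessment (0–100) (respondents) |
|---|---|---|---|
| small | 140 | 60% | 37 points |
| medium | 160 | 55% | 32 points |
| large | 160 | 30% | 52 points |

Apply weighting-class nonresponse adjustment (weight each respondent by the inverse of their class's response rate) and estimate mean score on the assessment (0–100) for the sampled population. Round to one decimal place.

40.5

Inverse-response-rate weighting restores each class to its sampled count, so class totals weight by n_sampled:
  small: 140 × 37 = 5180
  medium: 160 × 32 = 5120
  large: 160 × 52 = 8320
Adjusted estimate = 18,620 / 460 = 40.4783 → 40.5.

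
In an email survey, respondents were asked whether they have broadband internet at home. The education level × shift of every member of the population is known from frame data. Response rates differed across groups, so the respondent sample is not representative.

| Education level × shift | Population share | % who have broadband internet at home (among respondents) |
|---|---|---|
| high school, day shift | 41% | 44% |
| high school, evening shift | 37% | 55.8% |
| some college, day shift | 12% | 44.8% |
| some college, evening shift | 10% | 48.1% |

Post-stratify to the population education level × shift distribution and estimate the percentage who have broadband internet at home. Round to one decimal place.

Reweight to the known education level × shift distribution:
  high school, day shift: 0.41 × 44 = 18.04
  high school, evening shift: 0.37 × 55.8 = 20.646
  some college, day shift: 0.12 × 44.8 = 5.376
  some college, evening shift: 0.1 × 48.1 = 4.81
Post-stratified estimate = 48.872 → 48.9%.

48.9%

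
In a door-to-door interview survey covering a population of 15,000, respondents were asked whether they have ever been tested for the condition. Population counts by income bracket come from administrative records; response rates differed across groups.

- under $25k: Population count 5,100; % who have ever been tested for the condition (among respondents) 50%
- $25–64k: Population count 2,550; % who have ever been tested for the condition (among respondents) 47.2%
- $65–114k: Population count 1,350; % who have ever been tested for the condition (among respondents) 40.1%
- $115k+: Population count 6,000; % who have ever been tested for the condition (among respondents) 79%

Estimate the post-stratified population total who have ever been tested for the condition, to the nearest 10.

Apply each group's respondent rate to its population count:
  under $25k: 5,100 × 50% = 2550
  $25–64k: 2,550 × 47.2% = 1203.6
  $65–114k: 1,350 × 40.1% = 541.35
  $115k+: 6,000 × 79% = 4740
Estimated total = 9034.95 → 9,030.

9,030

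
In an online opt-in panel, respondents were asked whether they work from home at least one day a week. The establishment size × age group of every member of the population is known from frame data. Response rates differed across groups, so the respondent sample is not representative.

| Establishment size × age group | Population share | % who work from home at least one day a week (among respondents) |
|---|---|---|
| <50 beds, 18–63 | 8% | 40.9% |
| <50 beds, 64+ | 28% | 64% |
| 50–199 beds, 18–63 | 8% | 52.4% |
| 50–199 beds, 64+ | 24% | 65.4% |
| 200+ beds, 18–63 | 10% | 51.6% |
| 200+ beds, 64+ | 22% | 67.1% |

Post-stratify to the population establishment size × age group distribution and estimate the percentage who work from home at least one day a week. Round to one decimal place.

61.0%

Reweight to the known establishment size × age group distribution:
  <50 beds, 18–63: 0.08 × 40.9 = 3.272
  <50 beds, 64+: 0.28 × 64 = 17.92
  50–199 beds, 18–63: 0.08 × 52.4 = 4.192
  50–199 beds, 64+: 0.24 × 65.4 = 15.696
  200+ beds, 18–63: 0.1 × 51.6 = 5.16
  200+ beds, 64+: 0.22 × 67.1 = 14.762
Post-stratified estimate = 61.002 → 61.0%.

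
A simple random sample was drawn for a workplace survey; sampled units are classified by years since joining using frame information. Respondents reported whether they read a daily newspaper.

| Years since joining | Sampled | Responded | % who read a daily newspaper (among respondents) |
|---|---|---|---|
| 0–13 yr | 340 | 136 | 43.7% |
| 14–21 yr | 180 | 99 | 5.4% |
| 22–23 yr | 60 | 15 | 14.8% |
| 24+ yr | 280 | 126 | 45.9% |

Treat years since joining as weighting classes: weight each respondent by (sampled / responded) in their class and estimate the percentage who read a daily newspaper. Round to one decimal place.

Response rates by class: 0–13 yr 136/340 = 40%, 14–21 yr 99/180 = 55%, 22–23 yr 15/60 = 25%, 24+ yr 126/280 = 45%.
With weight = n_sampled/n_responded per class, the weighted class total is n_sampled:
  0–13 yr: 340 × 43.7 = 14858
  14–21 yr: 180 × 5.4 = 972
  22–23 yr: 60 × 14.8 = 888
  24+ yr: 280 × 45.9 = 12,852
Adjusted estimate = 29570 / 860 = 34.3837 → 34.4%.

34.4%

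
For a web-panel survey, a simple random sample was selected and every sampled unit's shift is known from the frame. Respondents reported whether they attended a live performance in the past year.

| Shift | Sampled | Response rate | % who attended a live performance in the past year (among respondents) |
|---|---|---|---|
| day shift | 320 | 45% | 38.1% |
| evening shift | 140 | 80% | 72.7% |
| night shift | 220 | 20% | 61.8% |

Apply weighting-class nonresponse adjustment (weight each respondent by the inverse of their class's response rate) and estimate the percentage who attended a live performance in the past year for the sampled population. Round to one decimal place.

52.9%

Each respondent's weight = sampled/responded in their class; summing within a class gives n_sampled, so:
  day shift: 320 × 38.1 = 12,192
  evening shift: 140 × 72.7 = 10,178
  night shift: 220 × 61.8 = 13,596
Adjusted estimate = 35,966 / 680 = 52.8912 → 52.9%.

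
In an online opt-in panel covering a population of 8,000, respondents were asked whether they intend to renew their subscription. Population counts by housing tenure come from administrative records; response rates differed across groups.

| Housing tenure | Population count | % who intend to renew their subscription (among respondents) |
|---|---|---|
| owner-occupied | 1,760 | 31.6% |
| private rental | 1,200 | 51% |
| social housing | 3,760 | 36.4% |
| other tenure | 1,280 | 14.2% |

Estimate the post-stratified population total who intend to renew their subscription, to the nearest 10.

Apply each group's respondent rate to its population count:
  owner-occupied: 1,760 × 31.6% = 556.16
  private rental: 1,200 × 51% = 612
  social housing: 3,760 × 36.4% = 1368.64
  other tenure: 1,280 × 14.2% = 181.76
Estimated total = 2718.56 → 2,720.

2,720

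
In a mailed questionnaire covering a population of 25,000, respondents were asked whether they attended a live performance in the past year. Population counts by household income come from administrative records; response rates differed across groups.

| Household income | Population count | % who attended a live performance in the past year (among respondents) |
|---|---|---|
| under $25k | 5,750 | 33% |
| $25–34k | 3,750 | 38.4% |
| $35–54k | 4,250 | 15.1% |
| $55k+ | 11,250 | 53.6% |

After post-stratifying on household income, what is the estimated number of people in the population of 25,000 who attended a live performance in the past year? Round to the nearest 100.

10,000

Each cell contributes its population count × the respondent rate:
  under $25k: 5,750 × 33% = 1897.5
  $25–34k: 3,750 × 38.4% = 1440
  $35–54k: 4,250 × 15.1% = 641.75
  $55k+: 11,250 × 53.6% = 6030
Estimated total = 10009.2 → 10,000.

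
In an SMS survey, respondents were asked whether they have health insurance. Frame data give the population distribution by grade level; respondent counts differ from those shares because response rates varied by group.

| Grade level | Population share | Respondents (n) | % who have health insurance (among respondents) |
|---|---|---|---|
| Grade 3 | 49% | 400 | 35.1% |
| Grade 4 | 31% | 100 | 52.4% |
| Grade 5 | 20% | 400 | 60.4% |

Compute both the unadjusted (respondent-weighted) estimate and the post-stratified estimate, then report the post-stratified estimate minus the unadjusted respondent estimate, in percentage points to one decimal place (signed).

Without adjustment, the pooled respondent share is:
  (400/900)×35.1 + (100/900)×52.4 + (400/900)×60.4 = 48.2667%
Reweighting by population grade level shares:
  0.49×35.1 + 0.31×52.4 + 0.2×60.4 = 45.523%
Difference = 45.523 − 48.2667 = -2.7437 pp.

-2.7 percentage points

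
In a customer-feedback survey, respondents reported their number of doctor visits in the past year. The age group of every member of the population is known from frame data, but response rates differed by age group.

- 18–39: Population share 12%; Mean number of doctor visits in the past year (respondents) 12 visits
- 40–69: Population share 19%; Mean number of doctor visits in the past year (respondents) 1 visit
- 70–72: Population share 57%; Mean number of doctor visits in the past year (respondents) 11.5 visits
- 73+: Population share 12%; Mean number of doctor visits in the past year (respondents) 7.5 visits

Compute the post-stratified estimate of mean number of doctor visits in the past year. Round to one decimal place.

Each cell contributes population-share × respondent value:
  18–39: 0.12 × 12 = 1.44
  40–69: 0.19 × 1 = 0.19
  70–72: 0.57 × 11.5 = 6.555
  73+: 0.12 × 7.5 = 0.9
Post-stratified estimate = 9.085 → 9.1.

9.1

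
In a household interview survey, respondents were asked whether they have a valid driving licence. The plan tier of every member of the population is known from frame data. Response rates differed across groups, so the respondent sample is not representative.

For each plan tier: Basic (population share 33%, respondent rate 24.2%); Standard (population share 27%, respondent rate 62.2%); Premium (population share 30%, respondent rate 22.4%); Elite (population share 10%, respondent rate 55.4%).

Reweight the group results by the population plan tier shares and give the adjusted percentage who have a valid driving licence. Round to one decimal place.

37.0%

Each cell contributes population-share × respondent value:
  Basic: 0.33 × 24.2 = 7.986
  Standard: 0.27 × 62.2 = 16.794
  Premium: 0.3 × 22.4 = 6.72
  Elite: 0.1 × 55.4 = 5.54
Post-stratified estimate = 37.04 → 37.0%.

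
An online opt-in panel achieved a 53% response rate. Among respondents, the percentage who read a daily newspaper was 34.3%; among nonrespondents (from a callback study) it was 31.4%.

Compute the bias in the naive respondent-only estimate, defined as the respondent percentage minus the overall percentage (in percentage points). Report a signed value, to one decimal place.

+1.4 percentage points

Nonresponse fraction = 1 − 0.53 = 0.47.
Bias = (nonresponse fraction) × (respondent percentage − nonrespondent percentage)
     = 0.47 × (34.3 − 31.4) = 0.47 × 2.9 = 1.363.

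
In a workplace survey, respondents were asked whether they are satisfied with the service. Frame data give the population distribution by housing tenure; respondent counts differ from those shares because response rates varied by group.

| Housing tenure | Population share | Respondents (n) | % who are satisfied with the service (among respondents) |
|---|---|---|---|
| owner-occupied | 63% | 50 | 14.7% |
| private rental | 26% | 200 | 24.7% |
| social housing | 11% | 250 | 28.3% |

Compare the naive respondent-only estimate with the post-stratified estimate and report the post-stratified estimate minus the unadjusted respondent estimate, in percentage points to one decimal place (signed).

-6.7 percentage points

Naive respondent-only estimate (weights = respondent counts):
  (50/500)×14.7 + (200/500)×24.7 + (250/500)×28.3 = 25.5%
Post-stratifying to population shares instead:
  0.63×14.7 + 0.26×24.7 + 0.11×28.3 = 18.796%
Difference = 18.796 − 25.5 = -6.704 pp.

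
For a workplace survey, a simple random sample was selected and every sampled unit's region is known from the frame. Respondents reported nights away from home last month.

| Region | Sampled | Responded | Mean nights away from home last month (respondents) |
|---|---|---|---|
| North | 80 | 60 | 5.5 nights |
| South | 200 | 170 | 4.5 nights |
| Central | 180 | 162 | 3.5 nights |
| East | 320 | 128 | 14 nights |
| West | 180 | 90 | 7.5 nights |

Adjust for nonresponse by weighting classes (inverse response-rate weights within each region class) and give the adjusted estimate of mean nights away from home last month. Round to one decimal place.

Class response rates: North 60/80 = 75%, South 170/200 = 85%, Central 162/180 = 90%, East 128/320 = 40%, West 90/180 = 50%.
Weighting each respondent by the inverse class response rate inflates each class back to its sampled size, so the class weight is n_sampled:
  North: 80 × 5.5 = 440
  South: 200 × 4.5 = 900
  Central: 180 × 3.5 = 630
  East: 320 × 14 = 4480
  West: 180 × 7.5 = 1350
Adjusted estimate = 7800 / 960 = 8.125 → 8.1.

8.1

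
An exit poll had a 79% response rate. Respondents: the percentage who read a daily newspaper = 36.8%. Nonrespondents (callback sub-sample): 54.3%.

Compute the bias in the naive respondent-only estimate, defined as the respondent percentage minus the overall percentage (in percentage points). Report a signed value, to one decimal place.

Nonresponse fraction = 1 − 0.79 = 0.21.
Bias = (nonresponse fraction) × (respondent percentage − nonrespondent percentage)
     = 0.21 × (36.8 − 54.3) = 0.21 × -17.5 = -3.675.

-3.7 percentage points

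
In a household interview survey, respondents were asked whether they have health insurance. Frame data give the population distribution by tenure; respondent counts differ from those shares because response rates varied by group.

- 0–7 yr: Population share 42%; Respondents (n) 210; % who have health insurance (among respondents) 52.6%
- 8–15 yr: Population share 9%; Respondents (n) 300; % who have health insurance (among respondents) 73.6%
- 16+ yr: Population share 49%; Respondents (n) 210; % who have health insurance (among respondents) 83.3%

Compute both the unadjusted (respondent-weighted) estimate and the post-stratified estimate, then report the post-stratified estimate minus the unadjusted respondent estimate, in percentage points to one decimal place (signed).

-0.8 percentage points

Without adjustment, the pooled respondent share is:
  (210/720)×52.6 + (300/720)×73.6 + (210/720)×83.3 = 70.3042%
Post-stratifying to population shares instead:
  0.42×52.6 + 0.09×73.6 + 0.49×83.3 = 69.533%
Difference = 69.533 − 70.3042 = -0.7712 pp.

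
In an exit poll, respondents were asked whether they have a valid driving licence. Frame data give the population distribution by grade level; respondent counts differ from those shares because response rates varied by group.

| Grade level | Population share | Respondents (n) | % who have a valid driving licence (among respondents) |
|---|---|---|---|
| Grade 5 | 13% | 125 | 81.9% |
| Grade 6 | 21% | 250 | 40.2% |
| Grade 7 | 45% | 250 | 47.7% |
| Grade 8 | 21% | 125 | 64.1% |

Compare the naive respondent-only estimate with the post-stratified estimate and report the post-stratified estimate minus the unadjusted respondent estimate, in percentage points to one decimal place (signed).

+0.4 percentage points

Unadjusted (pooled respondent) estimate weights by respondent counts:
  (125/750)×81.9 + (250/750)×40.2 + (250/750)×47.7 + (125/750)×64.1 = 53.6333%
Post-stratifying to population shares instead:
  0.13×81.9 + 0.21×40.2 + 0.45×47.7 + 0.21×64.1 = 54.015%
Difference = 54.015 − 53.6333 = 0.3817 pp.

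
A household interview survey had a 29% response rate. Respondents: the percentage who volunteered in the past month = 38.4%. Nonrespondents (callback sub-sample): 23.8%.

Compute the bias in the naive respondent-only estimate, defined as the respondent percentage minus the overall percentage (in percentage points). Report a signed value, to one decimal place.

Nonresponse fraction = 1 − 0.29 = 0.71.
Bias = (nonresponse fraction) × (respondent percentage − nonrespondent percentage)
     = 0.71 × (38.4 − 23.8) = 0.71 × 14.6 = 10.366.

+10.4 percentage points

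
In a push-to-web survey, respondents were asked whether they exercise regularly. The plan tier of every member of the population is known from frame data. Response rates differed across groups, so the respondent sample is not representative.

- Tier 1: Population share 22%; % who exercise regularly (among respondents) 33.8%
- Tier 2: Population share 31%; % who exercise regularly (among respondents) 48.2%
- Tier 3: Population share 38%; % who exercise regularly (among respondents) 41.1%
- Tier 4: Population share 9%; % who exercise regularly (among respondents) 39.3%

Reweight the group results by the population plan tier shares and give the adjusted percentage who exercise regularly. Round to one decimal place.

Reweight to the known plan tier distribution:
  Tier 1: 0.22 × 33.8 = 7.436
  Tier 2: 0.31 × 48.2 = 14.942
  Tier 3: 0.38 × 41.1 = 15.618
  Tier 4: 0.09 × 39.3 = 3.537
Post-stratified estimate = 41.533 → 41.5%.

41.5%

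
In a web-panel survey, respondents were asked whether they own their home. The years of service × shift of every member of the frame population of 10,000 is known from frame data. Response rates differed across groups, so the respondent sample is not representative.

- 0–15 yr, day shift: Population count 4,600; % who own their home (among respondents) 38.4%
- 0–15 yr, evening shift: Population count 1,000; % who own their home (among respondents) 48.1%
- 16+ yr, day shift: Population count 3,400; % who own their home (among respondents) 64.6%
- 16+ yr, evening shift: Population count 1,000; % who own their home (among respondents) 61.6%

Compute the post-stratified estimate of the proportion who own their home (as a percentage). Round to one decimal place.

Post-stratification weights by population share, not respondent share:
  0–15 yr, day shift: (4,600/10,000) × 38.4 = 17.664
  0–15 yr, evening shift: (1,000/10,000) × 48.1 = 4.81
  16+ yr, day shift: (3,400/10,000) × 64.6 = 21.964
  16+ yr, evening shift: (1,000/10,000) × 61.6 = 6.16
Post-stratified estimate = 50.598 → 50.6%.

50.6%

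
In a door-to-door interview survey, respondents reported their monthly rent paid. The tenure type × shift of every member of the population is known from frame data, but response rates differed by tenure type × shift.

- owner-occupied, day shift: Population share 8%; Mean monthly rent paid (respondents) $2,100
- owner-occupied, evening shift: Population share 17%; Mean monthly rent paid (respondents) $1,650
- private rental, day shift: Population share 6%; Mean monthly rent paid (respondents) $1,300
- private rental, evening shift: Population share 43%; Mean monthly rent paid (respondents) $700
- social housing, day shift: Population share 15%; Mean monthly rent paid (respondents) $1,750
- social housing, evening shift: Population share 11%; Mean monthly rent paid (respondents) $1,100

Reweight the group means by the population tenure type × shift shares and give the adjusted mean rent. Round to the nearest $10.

$1,210

Each cell contributes population-share × respondent value:
  owner-occupied, day shift: 0.08 × 2100 = 168
  owner-occupied, evening shift: 0.17 × 1650 = 280.5
  private rental, day shift: 0.06 × 1300 = 78
  private rental, evening shift: 0.43 × 700 = 301
  social housing, day shift: 0.15 × 1750 = 262.5
  social housing, evening shift: 0.11 × 1100 = 121
Post-stratified estimate = 1211 → $1,210.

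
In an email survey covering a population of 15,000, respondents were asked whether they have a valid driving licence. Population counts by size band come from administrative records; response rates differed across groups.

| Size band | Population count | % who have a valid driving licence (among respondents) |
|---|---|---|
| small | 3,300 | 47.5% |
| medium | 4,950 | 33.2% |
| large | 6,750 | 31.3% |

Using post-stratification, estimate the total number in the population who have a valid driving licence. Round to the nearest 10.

5,320

Each cell contributes its population count × the respondent rate:
  small: 3,300 × 47.5% = 1567.5
  medium: 4,950 × 33.2% = 1643.4
  large: 6,750 × 31.3% = 2112.75
Estimated total = 5323.65 → 5,320.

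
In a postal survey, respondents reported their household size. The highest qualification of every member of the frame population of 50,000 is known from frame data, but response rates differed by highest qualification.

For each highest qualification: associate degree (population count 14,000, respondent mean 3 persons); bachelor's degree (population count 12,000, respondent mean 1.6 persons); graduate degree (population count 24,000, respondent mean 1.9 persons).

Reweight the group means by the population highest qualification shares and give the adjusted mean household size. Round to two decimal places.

2.14

Reweight to the known highest qualification distribution:
  associate degree: (14,000/50,000) × 3 = 0.84
  bachelor's degree: (12,000/50,000) × 1.6 = 0.384
  graduate degree: (24,000/50,000) × 1.9 = 0.912
Post-stratified estimate = 2.136 → 2.14.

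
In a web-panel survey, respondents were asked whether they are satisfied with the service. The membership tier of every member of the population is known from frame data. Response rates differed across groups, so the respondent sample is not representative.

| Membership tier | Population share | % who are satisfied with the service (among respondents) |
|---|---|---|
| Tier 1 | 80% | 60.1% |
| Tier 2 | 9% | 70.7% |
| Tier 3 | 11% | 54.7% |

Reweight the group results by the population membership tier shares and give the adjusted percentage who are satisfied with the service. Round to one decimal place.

60.5%

Post-stratification weights by population share, not respondent share:
  Tier 1: 0.8 × 60.1 = 48.08
  Tier 2: 0.09 × 70.7 = 6.363
  Tier 3: 0.11 × 54.7 = 6.017
Post-stratified estimate = 60.46 → 60.5%.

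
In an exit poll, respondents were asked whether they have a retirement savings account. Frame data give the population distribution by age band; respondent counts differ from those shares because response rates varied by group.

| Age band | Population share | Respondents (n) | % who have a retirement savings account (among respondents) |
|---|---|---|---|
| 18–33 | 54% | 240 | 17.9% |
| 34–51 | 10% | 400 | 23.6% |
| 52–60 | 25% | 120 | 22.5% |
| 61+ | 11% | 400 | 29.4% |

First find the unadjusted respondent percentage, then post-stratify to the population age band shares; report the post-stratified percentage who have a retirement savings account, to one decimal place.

Unadjusted (pooled respondent) estimate weights by respondent counts:
  (240/1160)×17.9 + (400/1160)×23.6 + (120/1160)×22.5 + (400/1160)×29.4 = 24.3069%
Post-stratifying to population shares instead:
  0.54×17.9 + 0.1×23.6 + 0.25×22.5 + 0.11×29.4 = 20.885%

20.9%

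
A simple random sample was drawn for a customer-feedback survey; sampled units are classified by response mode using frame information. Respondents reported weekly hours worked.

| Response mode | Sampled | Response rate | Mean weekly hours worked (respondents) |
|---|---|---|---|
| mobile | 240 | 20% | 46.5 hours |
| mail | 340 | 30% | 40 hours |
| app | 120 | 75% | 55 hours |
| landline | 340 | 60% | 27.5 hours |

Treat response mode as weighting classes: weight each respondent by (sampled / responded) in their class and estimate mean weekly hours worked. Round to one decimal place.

Inverse-response-rate weighting restores each class to its sampled count, so class totals weight by n_sampled:
  mobile: 240 × 46.5 = 11,160
  mail: 340 × 40 = 13,600
  app: 120 × 55 = 6600
  landline: 340 × 27.5 = 9350
Adjusted estimate = 40,710 / 1,040 = 39.1442 → 39.1.

39.1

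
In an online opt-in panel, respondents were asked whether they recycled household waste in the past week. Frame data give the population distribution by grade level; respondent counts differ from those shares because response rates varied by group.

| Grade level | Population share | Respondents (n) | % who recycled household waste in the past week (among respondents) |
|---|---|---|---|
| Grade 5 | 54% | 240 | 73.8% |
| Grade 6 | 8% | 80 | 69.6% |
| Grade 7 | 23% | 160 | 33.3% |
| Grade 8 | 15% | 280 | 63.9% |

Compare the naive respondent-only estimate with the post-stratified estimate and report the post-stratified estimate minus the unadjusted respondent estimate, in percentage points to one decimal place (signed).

+1.5 percentage points

Unadjusted (pooled respondent) estimate weights by respondent counts:
  (240/760)×73.8 + (80/760)×69.6 + (160/760)×33.3 + (280/760)×63.9 = 61.1842%
Reweighting by population grade level shares:
  0.54×73.8 + 0.08×69.6 + 0.23×33.3 + 0.15×63.9 = 62.664%
Difference = 62.664 − 61.1842 = 1.4798 pp.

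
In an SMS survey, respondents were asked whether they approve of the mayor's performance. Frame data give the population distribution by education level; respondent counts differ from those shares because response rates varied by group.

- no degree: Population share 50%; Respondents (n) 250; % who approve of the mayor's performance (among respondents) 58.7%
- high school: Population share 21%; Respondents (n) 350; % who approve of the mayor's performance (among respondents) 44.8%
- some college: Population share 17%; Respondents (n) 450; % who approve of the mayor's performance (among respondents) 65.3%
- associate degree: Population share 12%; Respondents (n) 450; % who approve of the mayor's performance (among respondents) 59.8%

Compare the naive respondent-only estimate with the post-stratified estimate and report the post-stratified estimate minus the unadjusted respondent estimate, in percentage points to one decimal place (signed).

Unadjusted (pooled respondent) estimate weights by respondent counts:
  (250/1500)×58.7 + (350/1500)×44.8 + (450/1500)×65.3 + (450/1500)×59.8 = 57.7667%
Reweighting by population education level shares:
  0.5×58.7 + 0.21×44.8 + 0.17×65.3 + 0.12×59.8 = 57.035%
Difference = 57.035 − 57.7667 = -0.7317 pp.

-0.7 percentage points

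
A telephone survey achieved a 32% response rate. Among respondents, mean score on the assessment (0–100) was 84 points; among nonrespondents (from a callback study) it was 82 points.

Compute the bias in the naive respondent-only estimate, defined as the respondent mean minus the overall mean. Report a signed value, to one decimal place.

Nonresponse fraction = 1 − 0.32 = 0.68.
Bias = (nonresponse fraction) × (respondent mean − nonrespondent mean)
     = 0.68 × (84 − 82) = 0.68 × 2 = 1.36.

+1.4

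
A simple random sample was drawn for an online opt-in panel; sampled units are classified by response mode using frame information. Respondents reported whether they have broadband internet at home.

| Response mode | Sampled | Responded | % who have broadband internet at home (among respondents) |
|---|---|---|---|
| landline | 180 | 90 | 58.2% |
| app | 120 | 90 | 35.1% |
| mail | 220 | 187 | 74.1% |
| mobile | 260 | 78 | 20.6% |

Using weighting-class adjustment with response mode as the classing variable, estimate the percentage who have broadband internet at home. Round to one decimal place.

46.6%

Class response rates: landline 90/180 = 50%, app 90/120 = 75%, mail 187/220 = 85%, mobile 78/260 = 30%.
Inverse-response-rate weighting restores each class to its sampled count, so class totals weight by n_sampled:
  landline: 180 × 58.2 = 10,476
  app: 120 × 35.1 = 4212
  mail: 220 × 74.1 = 16302
  mobile: 260 × 20.6 = 5356
Adjusted estimate = 36,346 / 780 = 46.5974 → 46.6%.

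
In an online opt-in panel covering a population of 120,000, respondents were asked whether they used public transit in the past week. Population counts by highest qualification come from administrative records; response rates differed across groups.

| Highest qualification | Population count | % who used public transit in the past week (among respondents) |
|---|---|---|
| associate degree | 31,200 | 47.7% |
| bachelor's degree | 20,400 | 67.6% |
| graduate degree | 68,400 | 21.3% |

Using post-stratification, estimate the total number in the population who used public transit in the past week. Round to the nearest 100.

43,200

Each cell contributes its population count × the respondent rate:
  associate degree: 31,200 × 47.7% = 14882.4
  bachelor's degree: 20,400 × 67.6% = 13790.4
  graduate degree: 68,400 × 21.3% = 14569.2
Estimated total = 43,242 → 43,200.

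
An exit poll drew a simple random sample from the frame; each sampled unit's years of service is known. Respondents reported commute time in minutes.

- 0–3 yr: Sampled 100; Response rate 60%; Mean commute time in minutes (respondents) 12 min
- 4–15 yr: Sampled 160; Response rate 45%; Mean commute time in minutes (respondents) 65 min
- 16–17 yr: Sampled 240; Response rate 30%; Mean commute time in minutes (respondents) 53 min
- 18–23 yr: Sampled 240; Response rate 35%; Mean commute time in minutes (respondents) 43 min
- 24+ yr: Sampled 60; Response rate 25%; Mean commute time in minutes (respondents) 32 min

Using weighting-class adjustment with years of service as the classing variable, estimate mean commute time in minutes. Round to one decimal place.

45.7

With weight = n_sampled/n_responded per class, the weighted class total is n_sampled:
  0–3 yr: 100 × 12 = 1200
  4–15 yr: 160 × 65 = 10,400
  16–17 yr: 240 × 53 = 12,720
  18–23 yr: 240 × 43 = 10,320
  24+ yr: 60 × 32 = 1920
Adjusted estimate = 36,560 / 800 = 45.7 → 45.7.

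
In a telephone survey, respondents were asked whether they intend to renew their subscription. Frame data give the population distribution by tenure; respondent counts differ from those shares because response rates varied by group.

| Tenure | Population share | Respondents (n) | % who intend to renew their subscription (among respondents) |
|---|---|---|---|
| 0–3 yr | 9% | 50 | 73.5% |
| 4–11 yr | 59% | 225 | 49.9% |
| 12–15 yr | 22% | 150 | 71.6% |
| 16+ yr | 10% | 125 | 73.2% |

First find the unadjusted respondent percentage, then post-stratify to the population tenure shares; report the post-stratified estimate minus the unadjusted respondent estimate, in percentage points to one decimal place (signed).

Unadjusted (pooled respondent) estimate weights by respondent counts:
  (50/550)×73.5 + (225/550)×49.9 + (150/550)×71.6 + (125/550)×73.2 = 63.2591%
Post-stratifying to population shares instead:
  0.09×73.5 + 0.59×49.9 + 0.22×71.6 + 0.1×73.2 = 59.128%
Difference = 59.128 − 63.2591 = -4.1311 pp.

-4.1 percentage points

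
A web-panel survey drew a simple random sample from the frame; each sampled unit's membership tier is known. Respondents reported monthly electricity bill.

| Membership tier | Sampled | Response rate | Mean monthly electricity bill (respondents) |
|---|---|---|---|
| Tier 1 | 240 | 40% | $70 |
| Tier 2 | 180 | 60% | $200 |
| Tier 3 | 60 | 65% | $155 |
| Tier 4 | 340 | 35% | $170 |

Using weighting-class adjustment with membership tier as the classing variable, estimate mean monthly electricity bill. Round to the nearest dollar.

Each respondent's weight = sampled/responded in their class; summing within a class gives n_sampled, so:
  Tier 1: 240 × 70 = 16,800
  Tier 2: 180 × 200 = 36,000
  Tier 3: 60 × 155 = 9300
  Tier 4: 340 × 170 = 57,800
Adjusted estimate = 119,900 / 820 = 146.22 → $146.

$146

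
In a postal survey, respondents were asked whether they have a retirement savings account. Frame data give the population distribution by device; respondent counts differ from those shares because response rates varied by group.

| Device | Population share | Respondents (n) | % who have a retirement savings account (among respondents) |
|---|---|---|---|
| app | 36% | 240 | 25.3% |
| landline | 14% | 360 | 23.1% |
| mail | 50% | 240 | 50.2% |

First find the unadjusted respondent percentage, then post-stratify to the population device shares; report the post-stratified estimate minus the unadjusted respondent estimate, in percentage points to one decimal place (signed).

+6.0 percentage points

Unadjusted (pooled respondent) estimate weights by respondent counts:
  (240/840)×25.3 + (360/840)×23.1 + (240/840)×50.2 = 31.4714%
Post-stratified estimate weights by population shares:
  0.36×25.3 + 0.14×23.1 + 0.5×50.2 = 37.442%
Difference = 37.442 − 31.4714 = 5.9706 pp.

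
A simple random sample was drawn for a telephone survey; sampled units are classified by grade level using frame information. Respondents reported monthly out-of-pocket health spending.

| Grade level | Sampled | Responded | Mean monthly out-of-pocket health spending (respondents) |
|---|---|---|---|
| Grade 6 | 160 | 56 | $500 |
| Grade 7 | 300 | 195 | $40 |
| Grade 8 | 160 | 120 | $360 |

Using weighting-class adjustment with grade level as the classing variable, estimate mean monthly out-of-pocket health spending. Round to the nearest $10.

$240

Response rates by class: Grade 6 56/160 = 35%, Grade 7 195/300 = 65%, Grade 8 120/160 = 75%.
Each respondent's weight = sampled/responded in their class; summing within a class gives n_sampled, so:
  Grade 6: 160 × 500 = 80,000
  Grade 7: 300 × 40 = 12,000
  Grade 8: 160 × 360 = 57,600
Adjusted estimate = 149,600 / 620 = 241.29 → $240.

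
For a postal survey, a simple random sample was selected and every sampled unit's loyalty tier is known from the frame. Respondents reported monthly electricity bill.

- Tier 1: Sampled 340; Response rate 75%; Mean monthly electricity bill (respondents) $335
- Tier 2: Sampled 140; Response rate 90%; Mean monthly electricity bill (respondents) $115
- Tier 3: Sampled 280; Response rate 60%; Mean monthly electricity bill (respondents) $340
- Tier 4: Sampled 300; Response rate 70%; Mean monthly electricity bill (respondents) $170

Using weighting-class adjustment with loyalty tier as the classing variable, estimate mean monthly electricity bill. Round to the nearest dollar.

With weight = n_sampled/n_responded per class, the weighted class total is n_sampled:
  Tier 1: 340 × 335 = 113,900
  Tier 2: 140 × 115 = 16,100
  Tier 3: 280 × 340 = 95,200
  Tier 4: 300 × 170 = 51,000
Adjusted estimate = 276,200 / 1,060 = 260.566 → $261.

$261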